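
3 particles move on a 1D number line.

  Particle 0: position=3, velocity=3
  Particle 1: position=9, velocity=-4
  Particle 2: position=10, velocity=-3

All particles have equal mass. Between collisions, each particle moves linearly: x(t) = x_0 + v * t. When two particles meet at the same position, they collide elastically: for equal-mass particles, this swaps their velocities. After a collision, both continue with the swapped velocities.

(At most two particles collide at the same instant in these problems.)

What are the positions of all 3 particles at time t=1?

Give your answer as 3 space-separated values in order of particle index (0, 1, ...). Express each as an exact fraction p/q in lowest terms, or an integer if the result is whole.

Answer: 5 6 7

Derivation:
Collision at t=6/7: particles 0 and 1 swap velocities; positions: p0=39/7 p1=39/7 p2=52/7; velocities now: v0=-4 v1=3 v2=-3
Advance to t=1 (no further collisions before then); velocities: v0=-4 v1=3 v2=-3; positions = 5 6 7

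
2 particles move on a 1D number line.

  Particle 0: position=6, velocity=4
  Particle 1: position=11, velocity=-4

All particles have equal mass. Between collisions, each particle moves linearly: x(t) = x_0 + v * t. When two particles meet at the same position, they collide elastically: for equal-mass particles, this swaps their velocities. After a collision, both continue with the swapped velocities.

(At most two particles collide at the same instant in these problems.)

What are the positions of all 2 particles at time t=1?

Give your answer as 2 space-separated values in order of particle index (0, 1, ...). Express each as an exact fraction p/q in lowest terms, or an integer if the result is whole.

Answer: 7 10

Derivation:
Collision at t=5/8: particles 0 and 1 swap velocities; positions: p0=17/2 p1=17/2; velocities now: v0=-4 v1=4
Advance to t=1 (no further collisions before then); velocities: v0=-4 v1=4; positions = 7 10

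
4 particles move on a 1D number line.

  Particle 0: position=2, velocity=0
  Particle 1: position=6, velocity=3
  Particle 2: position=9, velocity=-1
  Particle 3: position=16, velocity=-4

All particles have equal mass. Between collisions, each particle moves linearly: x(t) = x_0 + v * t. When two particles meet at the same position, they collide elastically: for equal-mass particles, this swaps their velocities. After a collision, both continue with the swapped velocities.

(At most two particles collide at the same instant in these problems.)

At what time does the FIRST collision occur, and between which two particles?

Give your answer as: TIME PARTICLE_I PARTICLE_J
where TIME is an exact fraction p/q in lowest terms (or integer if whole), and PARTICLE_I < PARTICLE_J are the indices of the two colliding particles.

Pair (0,1): pos 2,6 vel 0,3 -> not approaching (rel speed -3 <= 0)
Pair (1,2): pos 6,9 vel 3,-1 -> gap=3, closing at 4/unit, collide at t=3/4
Pair (2,3): pos 9,16 vel -1,-4 -> gap=7, closing at 3/unit, collide at t=7/3
Earliest collision: t=3/4 between 1 and 2

Answer: 3/4 1 2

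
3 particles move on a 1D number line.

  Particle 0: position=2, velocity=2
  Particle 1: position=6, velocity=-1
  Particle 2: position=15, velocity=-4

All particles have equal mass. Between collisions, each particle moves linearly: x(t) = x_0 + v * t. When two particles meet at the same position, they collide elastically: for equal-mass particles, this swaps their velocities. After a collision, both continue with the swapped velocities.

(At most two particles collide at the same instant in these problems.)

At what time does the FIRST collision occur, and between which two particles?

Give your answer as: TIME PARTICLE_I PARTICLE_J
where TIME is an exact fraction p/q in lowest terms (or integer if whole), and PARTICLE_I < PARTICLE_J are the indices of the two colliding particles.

Answer: 4/3 0 1

Derivation:
Pair (0,1): pos 2,6 vel 2,-1 -> gap=4, closing at 3/unit, collide at t=4/3
Pair (1,2): pos 6,15 vel -1,-4 -> gap=9, closing at 3/unit, collide at t=3
Earliest collision: t=4/3 between 0 and 1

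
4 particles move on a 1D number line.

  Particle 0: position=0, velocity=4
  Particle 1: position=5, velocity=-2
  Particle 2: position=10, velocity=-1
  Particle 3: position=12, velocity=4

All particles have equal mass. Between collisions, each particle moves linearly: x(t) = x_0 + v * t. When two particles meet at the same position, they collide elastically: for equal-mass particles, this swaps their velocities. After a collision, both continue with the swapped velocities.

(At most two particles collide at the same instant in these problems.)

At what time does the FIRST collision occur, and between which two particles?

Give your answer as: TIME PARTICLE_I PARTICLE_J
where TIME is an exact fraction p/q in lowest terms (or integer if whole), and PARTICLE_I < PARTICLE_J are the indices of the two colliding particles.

Answer: 5/6 0 1

Derivation:
Pair (0,1): pos 0,5 vel 4,-2 -> gap=5, closing at 6/unit, collide at t=5/6
Pair (1,2): pos 5,10 vel -2,-1 -> not approaching (rel speed -1 <= 0)
Pair (2,3): pos 10,12 vel -1,4 -> not approaching (rel speed -5 <= 0)
Earliest collision: t=5/6 between 0 and 1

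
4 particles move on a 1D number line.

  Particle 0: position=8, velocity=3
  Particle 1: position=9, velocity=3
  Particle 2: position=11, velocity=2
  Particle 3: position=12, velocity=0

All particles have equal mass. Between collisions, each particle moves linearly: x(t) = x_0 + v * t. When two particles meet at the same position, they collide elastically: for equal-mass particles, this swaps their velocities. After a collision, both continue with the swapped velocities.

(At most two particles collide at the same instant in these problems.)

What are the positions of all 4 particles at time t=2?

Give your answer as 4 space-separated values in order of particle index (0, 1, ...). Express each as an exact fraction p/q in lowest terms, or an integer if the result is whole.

Answer: 12 14 15 15

Derivation:
Collision at t=1/2: particles 2 and 3 swap velocities; positions: p0=19/2 p1=21/2 p2=12 p3=12; velocities now: v0=3 v1=3 v2=0 v3=2
Collision at t=1: particles 1 and 2 swap velocities; positions: p0=11 p1=12 p2=12 p3=13; velocities now: v0=3 v1=0 v2=3 v3=2
Collision at t=4/3: particles 0 and 1 swap velocities; positions: p0=12 p1=12 p2=13 p3=41/3; velocities now: v0=0 v1=3 v2=3 v3=2
Collision at t=2: particles 2 and 3 swap velocities; positions: p0=12 p1=14 p2=15 p3=15; velocities now: v0=0 v1=3 v2=2 v3=3
Advance to t=2 (no further collisions before then); velocities: v0=0 v1=3 v2=2 v3=3; positions = 12 14 15 15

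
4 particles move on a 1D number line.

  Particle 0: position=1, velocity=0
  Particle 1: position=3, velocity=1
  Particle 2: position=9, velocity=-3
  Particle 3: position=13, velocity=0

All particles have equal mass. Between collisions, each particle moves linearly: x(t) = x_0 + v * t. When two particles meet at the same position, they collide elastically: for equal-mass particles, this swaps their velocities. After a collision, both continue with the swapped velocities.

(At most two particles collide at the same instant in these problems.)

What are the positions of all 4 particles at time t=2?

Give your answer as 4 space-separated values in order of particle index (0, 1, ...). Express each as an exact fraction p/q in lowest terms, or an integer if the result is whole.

Collision at t=3/2: particles 1 and 2 swap velocities; positions: p0=1 p1=9/2 p2=9/2 p3=13; velocities now: v0=0 v1=-3 v2=1 v3=0
Advance to t=2 (no further collisions before then); velocities: v0=0 v1=-3 v2=1 v3=0; positions = 1 3 5 13

Answer: 1 3 5 13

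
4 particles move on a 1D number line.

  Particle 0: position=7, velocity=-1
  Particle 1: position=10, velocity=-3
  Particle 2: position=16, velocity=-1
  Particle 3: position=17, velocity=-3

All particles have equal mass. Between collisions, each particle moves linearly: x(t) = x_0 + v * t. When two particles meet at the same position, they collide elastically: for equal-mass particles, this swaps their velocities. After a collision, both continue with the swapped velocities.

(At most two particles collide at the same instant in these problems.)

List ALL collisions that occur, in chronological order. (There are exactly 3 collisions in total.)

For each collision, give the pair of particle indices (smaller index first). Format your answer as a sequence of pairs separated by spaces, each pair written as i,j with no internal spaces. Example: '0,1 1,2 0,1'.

Collision at t=1/2: particles 2 and 3 swap velocities; positions: p0=13/2 p1=17/2 p2=31/2 p3=31/2; velocities now: v0=-1 v1=-3 v2=-3 v3=-1
Collision at t=3/2: particles 0 and 1 swap velocities; positions: p0=11/2 p1=11/2 p2=25/2 p3=29/2; velocities now: v0=-3 v1=-1 v2=-3 v3=-1
Collision at t=5: particles 1 and 2 swap velocities; positions: p0=-5 p1=2 p2=2 p3=11; velocities now: v0=-3 v1=-3 v2=-1 v3=-1

Answer: 2,3 0,1 1,2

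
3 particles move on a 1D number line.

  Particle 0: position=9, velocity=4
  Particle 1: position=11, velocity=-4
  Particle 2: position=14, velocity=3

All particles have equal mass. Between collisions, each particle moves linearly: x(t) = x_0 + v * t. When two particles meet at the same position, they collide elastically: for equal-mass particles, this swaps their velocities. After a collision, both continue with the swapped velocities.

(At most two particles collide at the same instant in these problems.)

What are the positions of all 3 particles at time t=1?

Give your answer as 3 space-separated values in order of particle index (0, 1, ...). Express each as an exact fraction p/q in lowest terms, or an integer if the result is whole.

Collision at t=1/4: particles 0 and 1 swap velocities; positions: p0=10 p1=10 p2=59/4; velocities now: v0=-4 v1=4 v2=3
Advance to t=1 (no further collisions before then); velocities: v0=-4 v1=4 v2=3; positions = 7 13 17

Answer: 7 13 17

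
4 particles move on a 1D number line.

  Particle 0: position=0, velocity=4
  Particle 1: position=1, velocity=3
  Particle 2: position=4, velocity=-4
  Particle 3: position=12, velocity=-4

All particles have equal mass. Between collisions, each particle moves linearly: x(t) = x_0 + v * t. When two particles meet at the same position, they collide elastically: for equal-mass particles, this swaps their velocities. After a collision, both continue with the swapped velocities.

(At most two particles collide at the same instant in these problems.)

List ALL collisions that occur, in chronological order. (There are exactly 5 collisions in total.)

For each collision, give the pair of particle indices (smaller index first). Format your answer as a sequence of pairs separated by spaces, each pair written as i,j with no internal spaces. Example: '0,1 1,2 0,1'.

Collision at t=3/7: particles 1 and 2 swap velocities; positions: p0=12/7 p1=16/7 p2=16/7 p3=72/7; velocities now: v0=4 v1=-4 v2=3 v3=-4
Collision at t=1/2: particles 0 and 1 swap velocities; positions: p0=2 p1=2 p2=5/2 p3=10; velocities now: v0=-4 v1=4 v2=3 v3=-4
Collision at t=1: particles 1 and 2 swap velocities; positions: p0=0 p1=4 p2=4 p3=8; velocities now: v0=-4 v1=3 v2=4 v3=-4
Collision at t=3/2: particles 2 and 3 swap velocities; positions: p0=-2 p1=11/2 p2=6 p3=6; velocities now: v0=-4 v1=3 v2=-4 v3=4
Collision at t=11/7: particles 1 and 2 swap velocities; positions: p0=-16/7 p1=40/7 p2=40/7 p3=44/7; velocities now: v0=-4 v1=-4 v2=3 v3=4

Answer: 1,2 0,1 1,2 2,3 1,2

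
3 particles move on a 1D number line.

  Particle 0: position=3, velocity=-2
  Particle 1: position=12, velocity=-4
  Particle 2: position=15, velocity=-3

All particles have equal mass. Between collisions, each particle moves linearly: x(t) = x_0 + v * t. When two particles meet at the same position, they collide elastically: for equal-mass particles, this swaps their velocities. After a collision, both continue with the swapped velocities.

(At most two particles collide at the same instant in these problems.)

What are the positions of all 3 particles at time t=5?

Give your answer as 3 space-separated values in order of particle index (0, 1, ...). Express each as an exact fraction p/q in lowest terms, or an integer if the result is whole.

Collision at t=9/2: particles 0 and 1 swap velocities; positions: p0=-6 p1=-6 p2=3/2; velocities now: v0=-4 v1=-2 v2=-3
Advance to t=5 (no further collisions before then); velocities: v0=-4 v1=-2 v2=-3; positions = -8 -7 0

Answer: -8 -7 0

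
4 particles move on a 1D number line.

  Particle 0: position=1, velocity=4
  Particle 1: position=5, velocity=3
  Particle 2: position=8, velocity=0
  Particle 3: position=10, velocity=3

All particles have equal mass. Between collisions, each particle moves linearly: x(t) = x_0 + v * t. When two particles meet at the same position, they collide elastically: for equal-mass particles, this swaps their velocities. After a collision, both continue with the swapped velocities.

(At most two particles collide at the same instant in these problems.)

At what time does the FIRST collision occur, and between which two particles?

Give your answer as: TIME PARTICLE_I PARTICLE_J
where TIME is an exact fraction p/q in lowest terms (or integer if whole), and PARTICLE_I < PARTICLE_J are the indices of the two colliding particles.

Answer: 1 1 2

Derivation:
Pair (0,1): pos 1,5 vel 4,3 -> gap=4, closing at 1/unit, collide at t=4
Pair (1,2): pos 5,8 vel 3,0 -> gap=3, closing at 3/unit, collide at t=1
Pair (2,3): pos 8,10 vel 0,3 -> not approaching (rel speed -3 <= 0)
Earliest collision: t=1 between 1 and 2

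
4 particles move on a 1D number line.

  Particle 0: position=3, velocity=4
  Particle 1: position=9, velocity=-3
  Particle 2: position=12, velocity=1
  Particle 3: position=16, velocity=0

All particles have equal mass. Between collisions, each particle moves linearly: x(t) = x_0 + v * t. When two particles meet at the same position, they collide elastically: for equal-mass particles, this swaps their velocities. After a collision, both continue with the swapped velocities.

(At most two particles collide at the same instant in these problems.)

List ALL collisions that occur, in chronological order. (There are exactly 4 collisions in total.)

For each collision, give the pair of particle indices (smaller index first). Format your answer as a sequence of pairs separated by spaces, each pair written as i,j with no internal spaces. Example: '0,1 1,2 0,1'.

Collision at t=6/7: particles 0 and 1 swap velocities; positions: p0=45/7 p1=45/7 p2=90/7 p3=16; velocities now: v0=-3 v1=4 v2=1 v3=0
Collision at t=3: particles 1 and 2 swap velocities; positions: p0=0 p1=15 p2=15 p3=16; velocities now: v0=-3 v1=1 v2=4 v3=0
Collision at t=13/4: particles 2 and 3 swap velocities; positions: p0=-3/4 p1=61/4 p2=16 p3=16; velocities now: v0=-3 v1=1 v2=0 v3=4
Collision at t=4: particles 1 and 2 swap velocities; positions: p0=-3 p1=16 p2=16 p3=19; velocities now: v0=-3 v1=0 v2=1 v3=4

Answer: 0,1 1,2 2,3 1,2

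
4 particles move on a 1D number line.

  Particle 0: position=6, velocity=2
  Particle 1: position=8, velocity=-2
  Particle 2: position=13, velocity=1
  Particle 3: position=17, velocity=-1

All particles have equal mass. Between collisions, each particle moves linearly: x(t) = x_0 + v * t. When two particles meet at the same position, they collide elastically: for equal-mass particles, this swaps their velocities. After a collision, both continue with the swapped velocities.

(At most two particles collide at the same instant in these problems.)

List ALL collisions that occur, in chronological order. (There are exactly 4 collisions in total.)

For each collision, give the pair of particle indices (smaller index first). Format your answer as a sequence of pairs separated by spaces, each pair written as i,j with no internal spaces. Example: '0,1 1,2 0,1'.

Collision at t=1/2: particles 0 and 1 swap velocities; positions: p0=7 p1=7 p2=27/2 p3=33/2; velocities now: v0=-2 v1=2 v2=1 v3=-1
Collision at t=2: particles 2 and 3 swap velocities; positions: p0=4 p1=10 p2=15 p3=15; velocities now: v0=-2 v1=2 v2=-1 v3=1
Collision at t=11/3: particles 1 and 2 swap velocities; positions: p0=2/3 p1=40/3 p2=40/3 p3=50/3; velocities now: v0=-2 v1=-1 v2=2 v3=1
Collision at t=7: particles 2 and 3 swap velocities; positions: p0=-6 p1=10 p2=20 p3=20; velocities now: v0=-2 v1=-1 v2=1 v3=2

Answer: 0,1 2,3 1,2 2,3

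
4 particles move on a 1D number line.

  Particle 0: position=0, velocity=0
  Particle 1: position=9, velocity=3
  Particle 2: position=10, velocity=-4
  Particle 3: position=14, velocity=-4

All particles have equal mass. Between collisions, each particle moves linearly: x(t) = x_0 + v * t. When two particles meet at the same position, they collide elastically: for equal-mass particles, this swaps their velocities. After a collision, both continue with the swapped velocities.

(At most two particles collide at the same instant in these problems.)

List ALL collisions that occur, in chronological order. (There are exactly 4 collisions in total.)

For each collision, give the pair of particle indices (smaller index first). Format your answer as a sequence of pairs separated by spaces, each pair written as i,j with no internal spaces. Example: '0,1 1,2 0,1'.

Collision at t=1/7: particles 1 and 2 swap velocities; positions: p0=0 p1=66/7 p2=66/7 p3=94/7; velocities now: v0=0 v1=-4 v2=3 v3=-4
Collision at t=5/7: particles 2 and 3 swap velocities; positions: p0=0 p1=50/7 p2=78/7 p3=78/7; velocities now: v0=0 v1=-4 v2=-4 v3=3
Collision at t=5/2: particles 0 and 1 swap velocities; positions: p0=0 p1=0 p2=4 p3=33/2; velocities now: v0=-4 v1=0 v2=-4 v3=3
Collision at t=7/2: particles 1 and 2 swap velocities; positions: p0=-4 p1=0 p2=0 p3=39/2; velocities now: v0=-4 v1=-4 v2=0 v3=3

Answer: 1,2 2,3 0,1 1,2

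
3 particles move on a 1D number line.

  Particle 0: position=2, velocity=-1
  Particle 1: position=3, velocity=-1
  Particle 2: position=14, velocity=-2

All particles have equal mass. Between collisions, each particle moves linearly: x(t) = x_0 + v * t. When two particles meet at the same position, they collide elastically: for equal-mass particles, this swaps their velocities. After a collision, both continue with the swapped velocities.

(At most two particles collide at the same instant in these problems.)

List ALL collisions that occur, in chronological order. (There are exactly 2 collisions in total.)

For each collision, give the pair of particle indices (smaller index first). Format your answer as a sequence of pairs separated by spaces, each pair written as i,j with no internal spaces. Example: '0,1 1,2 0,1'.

Collision at t=11: particles 1 and 2 swap velocities; positions: p0=-9 p1=-8 p2=-8; velocities now: v0=-1 v1=-2 v2=-1
Collision at t=12: particles 0 and 1 swap velocities; positions: p0=-10 p1=-10 p2=-9; velocities now: v0=-2 v1=-1 v2=-1

Answer: 1,2 0,1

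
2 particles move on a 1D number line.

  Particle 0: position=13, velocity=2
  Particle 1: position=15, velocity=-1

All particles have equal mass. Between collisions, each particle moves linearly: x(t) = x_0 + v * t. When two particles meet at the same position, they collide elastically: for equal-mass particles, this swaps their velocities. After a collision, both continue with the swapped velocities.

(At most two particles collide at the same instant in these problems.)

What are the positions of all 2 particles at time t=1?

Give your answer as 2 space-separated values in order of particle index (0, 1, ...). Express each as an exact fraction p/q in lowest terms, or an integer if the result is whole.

Answer: 14 15

Derivation:
Collision at t=2/3: particles 0 and 1 swap velocities; positions: p0=43/3 p1=43/3; velocities now: v0=-1 v1=2
Advance to t=1 (no further collisions before then); velocities: v0=-1 v1=2; positions = 14 15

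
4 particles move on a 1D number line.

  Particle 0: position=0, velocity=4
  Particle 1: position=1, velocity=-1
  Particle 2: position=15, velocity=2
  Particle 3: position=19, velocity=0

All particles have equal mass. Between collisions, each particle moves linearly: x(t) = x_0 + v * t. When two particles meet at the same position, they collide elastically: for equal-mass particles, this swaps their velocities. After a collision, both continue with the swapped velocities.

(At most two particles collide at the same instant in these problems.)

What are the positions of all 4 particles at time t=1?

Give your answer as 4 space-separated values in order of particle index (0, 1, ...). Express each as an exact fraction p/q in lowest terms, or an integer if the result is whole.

Collision at t=1/5: particles 0 and 1 swap velocities; positions: p0=4/5 p1=4/5 p2=77/5 p3=19; velocities now: v0=-1 v1=4 v2=2 v3=0
Advance to t=1 (no further collisions before then); velocities: v0=-1 v1=4 v2=2 v3=0; positions = 0 4 17 19

Answer: 0 4 17 19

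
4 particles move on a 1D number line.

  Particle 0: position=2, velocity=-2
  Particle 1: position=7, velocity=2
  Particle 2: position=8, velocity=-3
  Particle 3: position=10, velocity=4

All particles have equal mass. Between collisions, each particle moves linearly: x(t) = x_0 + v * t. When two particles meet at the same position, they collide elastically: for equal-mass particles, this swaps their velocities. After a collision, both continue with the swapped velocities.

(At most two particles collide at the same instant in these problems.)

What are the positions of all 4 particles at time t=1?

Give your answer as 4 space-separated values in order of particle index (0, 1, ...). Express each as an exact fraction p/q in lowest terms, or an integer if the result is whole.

Collision at t=1/5: particles 1 and 2 swap velocities; positions: p0=8/5 p1=37/5 p2=37/5 p3=54/5; velocities now: v0=-2 v1=-3 v2=2 v3=4
Advance to t=1 (no further collisions before then); velocities: v0=-2 v1=-3 v2=2 v3=4; positions = 0 5 9 14

Answer: 0 5 9 14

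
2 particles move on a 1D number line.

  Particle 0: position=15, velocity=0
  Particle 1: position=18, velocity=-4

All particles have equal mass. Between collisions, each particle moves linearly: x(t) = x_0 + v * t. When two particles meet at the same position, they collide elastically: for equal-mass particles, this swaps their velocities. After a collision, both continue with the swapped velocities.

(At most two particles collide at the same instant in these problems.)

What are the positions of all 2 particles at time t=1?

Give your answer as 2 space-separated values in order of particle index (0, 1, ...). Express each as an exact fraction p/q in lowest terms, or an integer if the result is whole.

Answer: 14 15

Derivation:
Collision at t=3/4: particles 0 and 1 swap velocities; positions: p0=15 p1=15; velocities now: v0=-4 v1=0
Advance to t=1 (no further collisions before then); velocities: v0=-4 v1=0; positions = 14 15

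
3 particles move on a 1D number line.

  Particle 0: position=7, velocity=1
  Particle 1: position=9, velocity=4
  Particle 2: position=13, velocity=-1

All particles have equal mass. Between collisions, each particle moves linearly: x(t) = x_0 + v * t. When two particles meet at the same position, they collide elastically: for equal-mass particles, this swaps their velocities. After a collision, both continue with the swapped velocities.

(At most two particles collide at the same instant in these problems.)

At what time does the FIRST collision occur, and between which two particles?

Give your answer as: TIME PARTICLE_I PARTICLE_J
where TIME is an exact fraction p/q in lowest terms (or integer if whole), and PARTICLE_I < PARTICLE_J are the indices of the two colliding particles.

Pair (0,1): pos 7,9 vel 1,4 -> not approaching (rel speed -3 <= 0)
Pair (1,2): pos 9,13 vel 4,-1 -> gap=4, closing at 5/unit, collide at t=4/5
Earliest collision: t=4/5 between 1 and 2

Answer: 4/5 1 2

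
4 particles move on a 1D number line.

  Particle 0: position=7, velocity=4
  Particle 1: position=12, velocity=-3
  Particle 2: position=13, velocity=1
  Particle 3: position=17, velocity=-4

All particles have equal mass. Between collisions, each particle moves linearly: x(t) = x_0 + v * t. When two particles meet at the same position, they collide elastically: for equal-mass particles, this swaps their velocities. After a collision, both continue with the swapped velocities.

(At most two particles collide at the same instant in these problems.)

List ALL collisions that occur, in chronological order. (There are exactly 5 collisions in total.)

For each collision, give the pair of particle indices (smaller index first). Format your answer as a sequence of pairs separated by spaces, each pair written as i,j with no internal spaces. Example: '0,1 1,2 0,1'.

Collision at t=5/7: particles 0 and 1 swap velocities; positions: p0=69/7 p1=69/7 p2=96/7 p3=99/7; velocities now: v0=-3 v1=4 v2=1 v3=-4
Collision at t=4/5: particles 2 and 3 swap velocities; positions: p0=48/5 p1=51/5 p2=69/5 p3=69/5; velocities now: v0=-3 v1=4 v2=-4 v3=1
Collision at t=5/4: particles 1 and 2 swap velocities; positions: p0=33/4 p1=12 p2=12 p3=57/4; velocities now: v0=-3 v1=-4 v2=4 v3=1
Collision at t=2: particles 2 and 3 swap velocities; positions: p0=6 p1=9 p2=15 p3=15; velocities now: v0=-3 v1=-4 v2=1 v3=4
Collision at t=5: particles 0 and 1 swap velocities; positions: p0=-3 p1=-3 p2=18 p3=27; velocities now: v0=-4 v1=-3 v2=1 v3=4

Answer: 0,1 2,3 1,2 2,3 0,1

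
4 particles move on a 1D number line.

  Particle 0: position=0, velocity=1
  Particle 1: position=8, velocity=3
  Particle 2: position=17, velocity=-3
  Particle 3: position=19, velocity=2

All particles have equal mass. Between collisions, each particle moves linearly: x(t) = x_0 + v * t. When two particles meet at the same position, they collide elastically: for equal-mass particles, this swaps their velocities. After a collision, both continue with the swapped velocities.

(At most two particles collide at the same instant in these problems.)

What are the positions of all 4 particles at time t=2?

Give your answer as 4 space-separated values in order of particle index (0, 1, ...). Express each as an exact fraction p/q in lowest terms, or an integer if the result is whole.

Answer: 2 11 14 23

Derivation:
Collision at t=3/2: particles 1 and 2 swap velocities; positions: p0=3/2 p1=25/2 p2=25/2 p3=22; velocities now: v0=1 v1=-3 v2=3 v3=2
Advance to t=2 (no further collisions before then); velocities: v0=1 v1=-3 v2=3 v3=2; positions = 2 11 14 23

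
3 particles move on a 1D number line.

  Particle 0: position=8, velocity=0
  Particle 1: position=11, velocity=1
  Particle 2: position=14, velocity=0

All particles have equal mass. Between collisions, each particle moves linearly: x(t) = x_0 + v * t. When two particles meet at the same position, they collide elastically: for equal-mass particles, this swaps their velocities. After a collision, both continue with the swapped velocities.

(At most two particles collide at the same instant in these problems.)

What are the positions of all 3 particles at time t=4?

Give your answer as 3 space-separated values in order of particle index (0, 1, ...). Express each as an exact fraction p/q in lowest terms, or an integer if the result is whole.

Answer: 8 14 15

Derivation:
Collision at t=3: particles 1 and 2 swap velocities; positions: p0=8 p1=14 p2=14; velocities now: v0=0 v1=0 v2=1
Advance to t=4 (no further collisions before then); velocities: v0=0 v1=0 v2=1; positions = 8 14 15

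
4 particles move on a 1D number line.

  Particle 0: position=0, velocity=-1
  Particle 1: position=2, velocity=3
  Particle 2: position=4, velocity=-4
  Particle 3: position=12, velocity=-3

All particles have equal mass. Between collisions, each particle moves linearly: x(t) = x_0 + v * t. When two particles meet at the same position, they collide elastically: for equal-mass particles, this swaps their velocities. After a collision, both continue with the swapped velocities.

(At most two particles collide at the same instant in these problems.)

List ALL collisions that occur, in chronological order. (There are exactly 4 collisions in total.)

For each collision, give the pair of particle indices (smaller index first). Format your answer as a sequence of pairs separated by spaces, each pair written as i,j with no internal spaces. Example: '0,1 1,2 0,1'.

Collision at t=2/7: particles 1 and 2 swap velocities; positions: p0=-2/7 p1=20/7 p2=20/7 p3=78/7; velocities now: v0=-1 v1=-4 v2=3 v3=-3
Collision at t=4/3: particles 0 and 1 swap velocities; positions: p0=-4/3 p1=-4/3 p2=6 p3=8; velocities now: v0=-4 v1=-1 v2=3 v3=-3
Collision at t=5/3: particles 2 and 3 swap velocities; positions: p0=-8/3 p1=-5/3 p2=7 p3=7; velocities now: v0=-4 v1=-1 v2=-3 v3=3
Collision at t=6: particles 1 and 2 swap velocities; positions: p0=-20 p1=-6 p2=-6 p3=20; velocities now: v0=-4 v1=-3 v2=-1 v3=3

Answer: 1,2 0,1 2,3 1,2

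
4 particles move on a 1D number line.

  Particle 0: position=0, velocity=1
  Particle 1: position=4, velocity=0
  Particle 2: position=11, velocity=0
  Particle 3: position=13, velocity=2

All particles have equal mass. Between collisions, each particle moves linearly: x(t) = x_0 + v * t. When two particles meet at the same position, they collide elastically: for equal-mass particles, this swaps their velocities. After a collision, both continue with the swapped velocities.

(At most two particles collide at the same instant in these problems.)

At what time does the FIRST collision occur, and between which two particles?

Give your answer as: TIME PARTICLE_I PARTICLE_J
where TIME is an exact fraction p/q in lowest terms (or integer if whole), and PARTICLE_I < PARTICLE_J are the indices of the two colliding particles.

Pair (0,1): pos 0,4 vel 1,0 -> gap=4, closing at 1/unit, collide at t=4
Pair (1,2): pos 4,11 vel 0,0 -> not approaching (rel speed 0 <= 0)
Pair (2,3): pos 11,13 vel 0,2 -> not approaching (rel speed -2 <= 0)
Earliest collision: t=4 between 0 and 1

Answer: 4 0 1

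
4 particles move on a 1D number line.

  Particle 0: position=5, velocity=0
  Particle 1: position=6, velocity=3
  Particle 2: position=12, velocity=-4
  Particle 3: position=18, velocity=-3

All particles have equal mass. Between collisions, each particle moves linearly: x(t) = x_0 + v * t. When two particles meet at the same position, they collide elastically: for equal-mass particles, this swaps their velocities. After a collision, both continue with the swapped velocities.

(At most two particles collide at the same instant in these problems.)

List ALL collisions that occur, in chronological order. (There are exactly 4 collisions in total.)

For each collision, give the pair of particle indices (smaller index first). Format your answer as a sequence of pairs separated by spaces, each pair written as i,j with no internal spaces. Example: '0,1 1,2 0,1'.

Answer: 1,2 0,1 2,3 1,2

Derivation:
Collision at t=6/7: particles 1 and 2 swap velocities; positions: p0=5 p1=60/7 p2=60/7 p3=108/7; velocities now: v0=0 v1=-4 v2=3 v3=-3
Collision at t=7/4: particles 0 and 1 swap velocities; positions: p0=5 p1=5 p2=45/4 p3=51/4; velocities now: v0=-4 v1=0 v2=3 v3=-3
Collision at t=2: particles 2 and 3 swap velocities; positions: p0=4 p1=5 p2=12 p3=12; velocities now: v0=-4 v1=0 v2=-3 v3=3
Collision at t=13/3: particles 1 and 2 swap velocities; positions: p0=-16/3 p1=5 p2=5 p3=19; velocities now: v0=-4 v1=-3 v2=0 v3=3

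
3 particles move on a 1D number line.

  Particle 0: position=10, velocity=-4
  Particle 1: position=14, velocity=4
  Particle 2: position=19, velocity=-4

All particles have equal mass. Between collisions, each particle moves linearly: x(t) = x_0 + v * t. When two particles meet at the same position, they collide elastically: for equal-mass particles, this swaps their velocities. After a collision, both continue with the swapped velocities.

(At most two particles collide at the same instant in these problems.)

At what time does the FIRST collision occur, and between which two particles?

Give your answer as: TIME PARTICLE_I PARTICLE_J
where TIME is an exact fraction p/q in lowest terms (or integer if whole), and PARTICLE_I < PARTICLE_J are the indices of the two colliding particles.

Pair (0,1): pos 10,14 vel -4,4 -> not approaching (rel speed -8 <= 0)
Pair (1,2): pos 14,19 vel 4,-4 -> gap=5, closing at 8/unit, collide at t=5/8
Earliest collision: t=5/8 between 1 and 2

Answer: 5/8 1 2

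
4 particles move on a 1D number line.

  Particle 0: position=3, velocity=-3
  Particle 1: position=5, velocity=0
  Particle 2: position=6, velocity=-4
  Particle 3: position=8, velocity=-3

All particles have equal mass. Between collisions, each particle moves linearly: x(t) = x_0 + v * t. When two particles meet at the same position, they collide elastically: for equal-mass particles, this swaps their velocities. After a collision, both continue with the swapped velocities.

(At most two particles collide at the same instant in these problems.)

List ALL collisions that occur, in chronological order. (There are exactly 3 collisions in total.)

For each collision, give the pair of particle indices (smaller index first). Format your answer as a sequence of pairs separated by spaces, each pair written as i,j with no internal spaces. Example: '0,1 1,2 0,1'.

Answer: 1,2 2,3 0,1

Derivation:
Collision at t=1/4: particles 1 and 2 swap velocities; positions: p0=9/4 p1=5 p2=5 p3=29/4; velocities now: v0=-3 v1=-4 v2=0 v3=-3
Collision at t=1: particles 2 and 3 swap velocities; positions: p0=0 p1=2 p2=5 p3=5; velocities now: v0=-3 v1=-4 v2=-3 v3=0
Collision at t=3: particles 0 and 1 swap velocities; positions: p0=-6 p1=-6 p2=-1 p3=5; velocities now: v0=-4 v1=-3 v2=-3 v3=0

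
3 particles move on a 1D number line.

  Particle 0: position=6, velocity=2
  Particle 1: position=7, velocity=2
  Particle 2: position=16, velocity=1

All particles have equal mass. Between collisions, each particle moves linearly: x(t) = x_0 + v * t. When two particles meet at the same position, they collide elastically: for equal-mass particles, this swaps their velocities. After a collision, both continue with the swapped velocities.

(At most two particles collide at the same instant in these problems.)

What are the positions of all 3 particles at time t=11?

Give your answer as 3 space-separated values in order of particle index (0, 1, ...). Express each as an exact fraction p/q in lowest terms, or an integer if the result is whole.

Collision at t=9: particles 1 and 2 swap velocities; positions: p0=24 p1=25 p2=25; velocities now: v0=2 v1=1 v2=2
Collision at t=10: particles 0 and 1 swap velocities; positions: p0=26 p1=26 p2=27; velocities now: v0=1 v1=2 v2=2
Advance to t=11 (no further collisions before then); velocities: v0=1 v1=2 v2=2; positions = 27 28 29

Answer: 27 28 29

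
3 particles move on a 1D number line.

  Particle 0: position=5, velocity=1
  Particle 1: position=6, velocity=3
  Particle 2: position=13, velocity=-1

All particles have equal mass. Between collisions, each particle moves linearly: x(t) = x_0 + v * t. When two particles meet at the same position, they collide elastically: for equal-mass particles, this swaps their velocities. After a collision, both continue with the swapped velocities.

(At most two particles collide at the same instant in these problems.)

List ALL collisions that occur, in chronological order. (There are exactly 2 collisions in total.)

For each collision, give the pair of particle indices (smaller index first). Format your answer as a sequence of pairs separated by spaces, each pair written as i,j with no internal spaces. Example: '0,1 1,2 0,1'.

Answer: 1,2 0,1

Derivation:
Collision at t=7/4: particles 1 and 2 swap velocities; positions: p0=27/4 p1=45/4 p2=45/4; velocities now: v0=1 v1=-1 v2=3
Collision at t=4: particles 0 and 1 swap velocities; positions: p0=9 p1=9 p2=18; velocities now: v0=-1 v1=1 v2=3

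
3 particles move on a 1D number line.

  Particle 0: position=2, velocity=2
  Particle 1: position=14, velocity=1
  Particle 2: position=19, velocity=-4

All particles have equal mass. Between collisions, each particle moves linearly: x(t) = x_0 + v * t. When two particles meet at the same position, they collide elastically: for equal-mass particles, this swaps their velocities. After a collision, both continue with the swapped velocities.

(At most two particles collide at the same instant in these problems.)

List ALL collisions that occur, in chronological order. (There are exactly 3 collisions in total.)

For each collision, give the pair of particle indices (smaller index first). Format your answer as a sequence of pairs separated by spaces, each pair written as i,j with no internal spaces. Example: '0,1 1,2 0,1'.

Collision at t=1: particles 1 and 2 swap velocities; positions: p0=4 p1=15 p2=15; velocities now: v0=2 v1=-4 v2=1
Collision at t=17/6: particles 0 and 1 swap velocities; positions: p0=23/3 p1=23/3 p2=101/6; velocities now: v0=-4 v1=2 v2=1
Collision at t=12: particles 1 and 2 swap velocities; positions: p0=-29 p1=26 p2=26; velocities now: v0=-4 v1=1 v2=2

Answer: 1,2 0,1 1,2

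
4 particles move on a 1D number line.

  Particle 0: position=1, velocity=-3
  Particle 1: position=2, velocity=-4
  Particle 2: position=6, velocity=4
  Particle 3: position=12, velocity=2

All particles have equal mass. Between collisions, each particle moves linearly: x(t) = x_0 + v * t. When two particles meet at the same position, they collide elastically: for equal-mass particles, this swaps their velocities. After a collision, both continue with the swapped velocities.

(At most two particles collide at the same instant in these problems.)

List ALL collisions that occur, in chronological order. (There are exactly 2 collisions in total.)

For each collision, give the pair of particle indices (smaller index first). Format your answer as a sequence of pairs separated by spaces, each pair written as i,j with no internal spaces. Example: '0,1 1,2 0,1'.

Collision at t=1: particles 0 and 1 swap velocities; positions: p0=-2 p1=-2 p2=10 p3=14; velocities now: v0=-4 v1=-3 v2=4 v3=2
Collision at t=3: particles 2 and 3 swap velocities; positions: p0=-10 p1=-8 p2=18 p3=18; velocities now: v0=-4 v1=-3 v2=2 v3=4

Answer: 0,1 2,3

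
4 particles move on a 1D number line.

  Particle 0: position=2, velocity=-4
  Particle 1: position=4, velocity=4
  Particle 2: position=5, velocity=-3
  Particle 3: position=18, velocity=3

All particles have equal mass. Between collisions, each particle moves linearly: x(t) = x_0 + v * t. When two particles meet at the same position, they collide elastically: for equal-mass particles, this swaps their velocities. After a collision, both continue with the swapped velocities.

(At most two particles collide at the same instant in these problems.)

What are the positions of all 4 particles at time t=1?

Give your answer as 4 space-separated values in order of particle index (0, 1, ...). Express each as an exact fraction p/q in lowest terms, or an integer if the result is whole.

Collision at t=1/7: particles 1 and 2 swap velocities; positions: p0=10/7 p1=32/7 p2=32/7 p3=129/7; velocities now: v0=-4 v1=-3 v2=4 v3=3
Advance to t=1 (no further collisions before then); velocities: v0=-4 v1=-3 v2=4 v3=3; positions = -2 2 8 21

Answer: -2 2 8 21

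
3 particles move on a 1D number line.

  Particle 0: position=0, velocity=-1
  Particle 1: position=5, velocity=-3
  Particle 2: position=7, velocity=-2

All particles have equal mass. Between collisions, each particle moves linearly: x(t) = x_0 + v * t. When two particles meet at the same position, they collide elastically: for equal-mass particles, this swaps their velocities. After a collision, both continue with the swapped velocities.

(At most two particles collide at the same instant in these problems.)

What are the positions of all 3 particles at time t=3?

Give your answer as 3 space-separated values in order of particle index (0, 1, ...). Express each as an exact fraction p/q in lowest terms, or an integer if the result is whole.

Collision at t=5/2: particles 0 and 1 swap velocities; positions: p0=-5/2 p1=-5/2 p2=2; velocities now: v0=-3 v1=-1 v2=-2
Advance to t=3 (no further collisions before then); velocities: v0=-3 v1=-1 v2=-2; positions = -4 -3 1

Answer: -4 -3 1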